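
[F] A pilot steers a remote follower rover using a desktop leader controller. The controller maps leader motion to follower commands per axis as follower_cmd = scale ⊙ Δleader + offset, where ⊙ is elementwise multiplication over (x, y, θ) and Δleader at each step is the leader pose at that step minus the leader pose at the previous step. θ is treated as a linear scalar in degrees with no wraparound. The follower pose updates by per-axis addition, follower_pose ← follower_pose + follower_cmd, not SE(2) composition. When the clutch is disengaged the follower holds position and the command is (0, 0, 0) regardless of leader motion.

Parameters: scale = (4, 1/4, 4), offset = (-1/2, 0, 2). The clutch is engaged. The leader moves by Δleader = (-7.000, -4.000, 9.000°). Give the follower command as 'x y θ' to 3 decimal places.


axis x: 4·-7.000 + -1/2 = -28.500
axis y: 1/4·-4.000 + 0 = -1.000
axis θ: 4·9.000 + 2 = 38.000

-28.500 -1.000 38.000


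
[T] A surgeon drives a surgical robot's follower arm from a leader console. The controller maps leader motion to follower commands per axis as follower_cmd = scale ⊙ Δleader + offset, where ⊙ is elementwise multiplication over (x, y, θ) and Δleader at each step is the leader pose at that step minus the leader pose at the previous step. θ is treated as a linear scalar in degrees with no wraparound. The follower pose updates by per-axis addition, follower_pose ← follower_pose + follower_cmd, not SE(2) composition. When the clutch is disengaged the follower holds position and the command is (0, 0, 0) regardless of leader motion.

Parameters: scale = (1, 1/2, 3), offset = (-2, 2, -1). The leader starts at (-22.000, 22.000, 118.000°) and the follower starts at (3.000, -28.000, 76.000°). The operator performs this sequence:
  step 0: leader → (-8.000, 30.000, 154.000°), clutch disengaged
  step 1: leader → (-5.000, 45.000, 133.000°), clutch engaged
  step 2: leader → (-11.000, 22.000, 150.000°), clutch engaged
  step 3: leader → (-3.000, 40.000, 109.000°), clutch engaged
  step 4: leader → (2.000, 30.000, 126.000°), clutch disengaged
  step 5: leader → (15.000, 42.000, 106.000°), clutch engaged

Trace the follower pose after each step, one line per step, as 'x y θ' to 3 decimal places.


3.000 -28.000 76.000
4.000 -18.500 12.000
-4.000 -28.000 62.000
2.000 -17.000 -62.000
2.000 -17.000 -62.000
13.000 -9.000 -123.000

step 0: Δleader=(14.000, 8.000, 36.000°), disengaged; cmd=(0,0,0) → follower holds at (3.000, -28.000, 76.000°)
step 1: Δleader=(3.000, 15.000, -21.000°), engaged; cmd=(1.000, 9.500, -64.000°) → follower=(4.000, -18.500, 12.000°)
step 2: Δleader=(-6.000, -23.000, 17.000°), engaged; cmd=(-8.000, -9.500, 50.000°) → follower=(-4.000, -28.000, 62.000°)
step 3: Δleader=(8.000, 18.000, -41.000°), engaged; cmd=(6.000, 11.000, -124.000°) → follower=(2.000, -17.000, -62.000°)
step 4: Δleader=(5.000, -10.000, 17.000°), disengaged; cmd=(0,0,0) → follower holds at (2.000, -17.000, -62.000°)
step 5: Δleader=(13.000, 12.000, -20.000°), engaged; cmd=(11.000, 8.000, -61.000°) → follower=(13.000, -9.000, -123.000°)


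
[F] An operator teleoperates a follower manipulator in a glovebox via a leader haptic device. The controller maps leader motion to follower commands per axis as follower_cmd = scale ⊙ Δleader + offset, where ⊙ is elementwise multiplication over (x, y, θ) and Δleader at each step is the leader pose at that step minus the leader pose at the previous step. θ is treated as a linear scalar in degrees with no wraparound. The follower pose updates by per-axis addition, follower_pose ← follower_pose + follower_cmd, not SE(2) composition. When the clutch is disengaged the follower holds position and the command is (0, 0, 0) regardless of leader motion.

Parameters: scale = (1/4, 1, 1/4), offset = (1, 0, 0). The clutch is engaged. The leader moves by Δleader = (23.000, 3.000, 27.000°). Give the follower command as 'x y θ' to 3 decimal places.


axis x: 1/4·23.000 + 1 = 6.750
axis y: 1·3.000 + 0 = 3.000
axis θ: 1/4·27.000 + 0 = 6.750

6.750 3.000 6.750


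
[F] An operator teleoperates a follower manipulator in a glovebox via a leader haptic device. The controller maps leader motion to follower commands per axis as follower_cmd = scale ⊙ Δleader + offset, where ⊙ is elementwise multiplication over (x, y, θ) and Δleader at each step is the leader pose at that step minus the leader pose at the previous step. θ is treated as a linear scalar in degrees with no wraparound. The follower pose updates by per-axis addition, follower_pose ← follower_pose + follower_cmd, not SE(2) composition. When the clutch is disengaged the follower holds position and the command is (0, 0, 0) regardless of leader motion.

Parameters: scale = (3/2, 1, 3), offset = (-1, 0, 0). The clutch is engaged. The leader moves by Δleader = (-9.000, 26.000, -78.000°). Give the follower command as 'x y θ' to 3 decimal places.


-14.500 26.000 -234.000

axis x: 3/2·-9.000 + -1 = -14.500
axis y: 1·26.000 + 0 = 26.000
axis θ: 3·-78.000 + 0 = -234.000


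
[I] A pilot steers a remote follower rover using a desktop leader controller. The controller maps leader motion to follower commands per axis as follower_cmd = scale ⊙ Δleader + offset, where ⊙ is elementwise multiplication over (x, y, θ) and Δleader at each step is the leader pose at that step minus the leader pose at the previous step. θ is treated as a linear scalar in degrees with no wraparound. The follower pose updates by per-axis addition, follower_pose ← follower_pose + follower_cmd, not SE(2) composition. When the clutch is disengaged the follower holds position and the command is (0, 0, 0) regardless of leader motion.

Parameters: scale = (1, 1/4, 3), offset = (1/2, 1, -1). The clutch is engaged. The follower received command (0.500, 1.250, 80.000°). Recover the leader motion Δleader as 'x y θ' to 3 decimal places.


axis x: (0.500 − 1/2) / (1) = 0.000
axis y: (1.250 − 1) / (1/4) = 1.000
axis θ: (80.000 − -1) / (3) = 27.000

0.000 1.000 27.000


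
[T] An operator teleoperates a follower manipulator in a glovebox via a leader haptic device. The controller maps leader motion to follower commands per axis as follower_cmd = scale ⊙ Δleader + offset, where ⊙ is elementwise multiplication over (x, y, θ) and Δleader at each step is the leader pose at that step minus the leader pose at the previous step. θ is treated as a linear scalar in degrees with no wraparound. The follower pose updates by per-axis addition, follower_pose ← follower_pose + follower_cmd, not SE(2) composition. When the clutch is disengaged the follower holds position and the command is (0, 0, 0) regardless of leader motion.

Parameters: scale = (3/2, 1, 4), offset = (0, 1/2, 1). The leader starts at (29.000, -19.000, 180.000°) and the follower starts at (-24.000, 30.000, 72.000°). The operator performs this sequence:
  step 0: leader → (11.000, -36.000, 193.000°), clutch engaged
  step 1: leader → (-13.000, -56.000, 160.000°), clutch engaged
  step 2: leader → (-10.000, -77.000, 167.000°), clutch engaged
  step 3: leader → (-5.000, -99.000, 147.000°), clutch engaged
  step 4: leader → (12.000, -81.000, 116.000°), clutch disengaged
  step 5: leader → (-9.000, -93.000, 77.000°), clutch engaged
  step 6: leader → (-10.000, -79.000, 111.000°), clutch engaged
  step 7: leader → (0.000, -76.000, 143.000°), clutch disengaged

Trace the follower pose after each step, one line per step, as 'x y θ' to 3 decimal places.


-51.000 13.500 125.000
-87.000 -6.000 -6.000
-82.500 -26.500 23.000
-75.000 -48.000 -56.000
-75.000 -48.000 -56.000
-106.500 -59.500 -211.000
-108.000 -45.000 -74.000
-108.000 -45.000 -74.000

step 0: Δleader=(-18.000, -17.000, 13.000°), engaged; cmd=(-27.000, -16.500, 53.000°) → follower=(-51.000, 13.500, 125.000°)
step 1: Δleader=(-24.000, -20.000, -33.000°), engaged; cmd=(-36.000, -19.500, -131.000°) → follower=(-87.000, -6.000, -6.000°)
step 2: Δleader=(3.000, -21.000, 7.000°), engaged; cmd=(4.500, -20.500, 29.000°) → follower=(-82.500, -26.500, 23.000°)
step 3: Δleader=(5.000, -22.000, -20.000°), engaged; cmd=(7.500, -21.500, -79.000°) → follower=(-75.000, -48.000, -56.000°)
step 4: Δleader=(17.000, 18.000, -31.000°), disengaged; cmd=(0,0,0) → follower holds at (-75.000, -48.000, -56.000°)
step 5: Δleader=(-21.000, -12.000, -39.000°), engaged; cmd=(-31.500, -11.500, -155.000°) → follower=(-106.500, -59.500, -211.000°)
step 6: Δleader=(-1.000, 14.000, 34.000°), engaged; cmd=(-1.500, 14.500, 137.000°) → follower=(-108.000, -45.000, -74.000°)
step 7: Δleader=(10.000, 3.000, 32.000°), disengaged; cmd=(0,0,0) → follower holds at (-108.000, -45.000, -74.000°)


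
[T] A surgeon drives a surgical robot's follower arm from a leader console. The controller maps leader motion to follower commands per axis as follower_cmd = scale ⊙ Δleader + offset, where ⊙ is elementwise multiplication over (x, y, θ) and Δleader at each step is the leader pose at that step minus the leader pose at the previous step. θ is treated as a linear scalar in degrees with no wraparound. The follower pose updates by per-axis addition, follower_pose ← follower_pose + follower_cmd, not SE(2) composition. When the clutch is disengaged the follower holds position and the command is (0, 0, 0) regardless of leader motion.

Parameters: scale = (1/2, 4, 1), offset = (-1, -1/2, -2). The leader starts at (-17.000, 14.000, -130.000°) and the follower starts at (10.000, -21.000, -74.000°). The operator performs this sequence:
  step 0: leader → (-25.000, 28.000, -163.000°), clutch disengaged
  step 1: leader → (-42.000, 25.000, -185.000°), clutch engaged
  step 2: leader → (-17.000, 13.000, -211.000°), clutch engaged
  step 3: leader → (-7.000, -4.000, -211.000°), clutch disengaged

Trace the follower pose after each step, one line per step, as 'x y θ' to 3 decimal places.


10.000 -21.000 -74.000
0.500 -33.500 -98.000
12.000 -82.000 -126.000
12.000 -82.000 -126.000

step 0: Δleader=(-8.000, 14.000, -33.000°), disengaged; cmd=(0,0,0) → follower holds at (10.000, -21.000, -74.000°)
step 1: Δleader=(-17.000, -3.000, -22.000°), engaged; cmd=(-9.500, -12.500, -24.000°) → follower=(0.500, -33.500, -98.000°)
step 2: Δleader=(25.000, -12.000, -26.000°), engaged; cmd=(11.500, -48.500, -28.000°) → follower=(12.000, -82.000, -126.000°)
step 3: Δleader=(10.000, -17.000, 0.000°), disengaged; cmd=(0,0,0) → follower holds at (12.000, -82.000, -126.000°)


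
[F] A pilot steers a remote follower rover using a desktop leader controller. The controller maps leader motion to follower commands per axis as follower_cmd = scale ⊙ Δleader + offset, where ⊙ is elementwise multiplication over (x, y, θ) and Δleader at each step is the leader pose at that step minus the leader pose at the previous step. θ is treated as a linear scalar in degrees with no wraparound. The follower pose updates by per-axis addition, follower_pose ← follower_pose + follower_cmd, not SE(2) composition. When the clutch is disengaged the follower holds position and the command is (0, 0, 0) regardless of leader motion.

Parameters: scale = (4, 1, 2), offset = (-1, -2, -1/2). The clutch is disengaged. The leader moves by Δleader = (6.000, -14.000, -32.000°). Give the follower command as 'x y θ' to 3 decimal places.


0.000 0.000 0.000

clutch disengaged → follower holds; cmd = (0, 0, 0)


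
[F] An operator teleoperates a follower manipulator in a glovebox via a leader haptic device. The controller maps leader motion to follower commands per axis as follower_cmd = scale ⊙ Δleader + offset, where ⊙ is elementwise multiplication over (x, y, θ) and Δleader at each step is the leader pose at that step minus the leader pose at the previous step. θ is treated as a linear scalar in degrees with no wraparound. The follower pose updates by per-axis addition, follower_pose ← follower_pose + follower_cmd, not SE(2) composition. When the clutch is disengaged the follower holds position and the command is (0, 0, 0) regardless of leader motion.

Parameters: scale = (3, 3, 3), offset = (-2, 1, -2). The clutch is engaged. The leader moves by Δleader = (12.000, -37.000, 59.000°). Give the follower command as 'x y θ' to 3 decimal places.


34.000 -110.000 175.000

axis x: 3·12.000 + -2 = 34.000
axis y: 3·-37.000 + 1 = -110.000
axis θ: 3·59.000 + -2 = 175.000


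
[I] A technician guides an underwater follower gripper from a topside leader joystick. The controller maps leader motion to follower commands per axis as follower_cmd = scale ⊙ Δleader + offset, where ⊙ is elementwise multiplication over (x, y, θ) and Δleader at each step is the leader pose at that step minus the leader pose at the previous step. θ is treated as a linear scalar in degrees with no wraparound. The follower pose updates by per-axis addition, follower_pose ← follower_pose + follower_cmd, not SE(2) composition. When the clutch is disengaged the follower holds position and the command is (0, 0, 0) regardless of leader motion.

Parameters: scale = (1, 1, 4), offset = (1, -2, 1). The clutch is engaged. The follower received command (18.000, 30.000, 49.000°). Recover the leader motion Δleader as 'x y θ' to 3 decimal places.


axis x: (18.000 − 1) / (1) = 17.000
axis y: (30.000 − -2) / (1) = 32.000
axis θ: (49.000 − 1) / (4) = 12.000

17.000 32.000 12.000


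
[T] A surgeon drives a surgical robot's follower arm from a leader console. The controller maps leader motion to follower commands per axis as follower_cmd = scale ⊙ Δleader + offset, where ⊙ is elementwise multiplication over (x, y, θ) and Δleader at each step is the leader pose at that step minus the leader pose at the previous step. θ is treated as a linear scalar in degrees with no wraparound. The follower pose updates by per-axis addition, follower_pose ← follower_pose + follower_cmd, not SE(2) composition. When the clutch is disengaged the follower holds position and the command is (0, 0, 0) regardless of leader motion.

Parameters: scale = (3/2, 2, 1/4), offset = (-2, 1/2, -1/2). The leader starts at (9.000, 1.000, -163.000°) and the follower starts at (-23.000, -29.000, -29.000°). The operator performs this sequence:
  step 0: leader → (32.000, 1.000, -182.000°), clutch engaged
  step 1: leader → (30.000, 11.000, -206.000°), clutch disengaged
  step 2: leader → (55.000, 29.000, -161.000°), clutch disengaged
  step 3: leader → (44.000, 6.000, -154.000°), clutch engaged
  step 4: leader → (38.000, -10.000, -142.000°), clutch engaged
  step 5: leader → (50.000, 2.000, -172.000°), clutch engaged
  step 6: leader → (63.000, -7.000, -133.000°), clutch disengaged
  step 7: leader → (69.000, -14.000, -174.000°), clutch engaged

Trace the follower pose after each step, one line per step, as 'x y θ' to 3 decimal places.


step 0: Δleader=(23.000, 0.000, -19.000°), engaged; cmd=(32.500, 0.500, -5.250°) → follower=(9.500, -28.500, -34.250°)
step 1: Δleader=(-2.000, 10.000, -24.000°), disengaged; cmd=(0,0,0) → follower holds at (9.500, -28.500, -34.250°)
step 2: Δleader=(25.000, 18.000, 45.000°), disengaged; cmd=(0,0,0) → follower holds at (9.500, -28.500, -34.250°)
step 3: Δleader=(-11.000, -23.000, 7.000°), engaged; cmd=(-18.500, -45.500, 1.250°) → follower=(-9.000, -74.000, -33.000°)
step 4: Δleader=(-6.000, -16.000, 12.000°), engaged; cmd=(-11.000, -31.500, 2.500°) → follower=(-20.000, -105.500, -30.500°)
step 5: Δleader=(12.000, 12.000, -30.000°), engaged; cmd=(16.000, 24.500, -8.000°) → follower=(-4.000, -81.000, -38.500°)
step 6: Δleader=(13.000, -9.000, 39.000°), disengaged; cmd=(0,0,0) → follower holds at (-4.000, -81.000, -38.500°)
step 7: Δleader=(6.000, -7.000, -41.000°), engaged; cmd=(7.000, -13.500, -10.750°) → follower=(3.000, -94.500, -49.250°)

9.500 -28.500 -34.250
9.500 -28.500 -34.250
9.500 -28.500 -34.250
-9.000 -74.000 -33.000
-20.000 -105.500 -30.500
-4.000 -81.000 -38.500
-4.000 -81.000 -38.500
3.000 -94.500 -49.250


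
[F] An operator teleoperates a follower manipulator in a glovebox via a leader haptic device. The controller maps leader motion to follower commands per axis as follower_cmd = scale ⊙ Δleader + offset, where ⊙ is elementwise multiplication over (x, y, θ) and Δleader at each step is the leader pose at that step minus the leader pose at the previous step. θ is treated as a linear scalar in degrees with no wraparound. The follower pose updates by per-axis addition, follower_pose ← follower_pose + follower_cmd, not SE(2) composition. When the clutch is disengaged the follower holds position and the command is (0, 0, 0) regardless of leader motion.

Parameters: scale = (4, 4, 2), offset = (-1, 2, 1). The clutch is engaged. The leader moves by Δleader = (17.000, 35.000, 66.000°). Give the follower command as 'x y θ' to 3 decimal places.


axis x: 4·17.000 + -1 = 67.000
axis y: 4·35.000 + 2 = 142.000
axis θ: 2·66.000 + 1 = 133.000

67.000 142.000 133.000


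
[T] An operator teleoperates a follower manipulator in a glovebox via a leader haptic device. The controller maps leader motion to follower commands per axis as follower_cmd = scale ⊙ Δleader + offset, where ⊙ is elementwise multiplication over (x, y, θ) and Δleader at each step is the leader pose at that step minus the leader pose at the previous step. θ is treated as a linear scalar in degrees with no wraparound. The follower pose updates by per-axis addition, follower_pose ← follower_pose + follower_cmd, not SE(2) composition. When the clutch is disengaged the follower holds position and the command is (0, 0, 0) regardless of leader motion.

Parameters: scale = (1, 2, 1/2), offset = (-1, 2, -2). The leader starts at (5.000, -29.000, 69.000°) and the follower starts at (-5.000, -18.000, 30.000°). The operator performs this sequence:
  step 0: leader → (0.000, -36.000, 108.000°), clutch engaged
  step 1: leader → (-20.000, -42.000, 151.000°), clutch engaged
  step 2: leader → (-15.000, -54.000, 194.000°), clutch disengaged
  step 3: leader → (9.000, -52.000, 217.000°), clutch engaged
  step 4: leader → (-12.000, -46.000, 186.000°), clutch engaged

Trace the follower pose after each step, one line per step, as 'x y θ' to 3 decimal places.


step 0: Δleader=(-5.000, -7.000, 39.000°), engaged; cmd=(-6.000, -12.000, 17.500°) → follower=(-11.000, -30.000, 47.500°)
step 1: Δleader=(-20.000, -6.000, 43.000°), engaged; cmd=(-21.000, -10.000, 19.500°) → follower=(-32.000, -40.000, 67.000°)
step 2: Δleader=(5.000, -12.000, 43.000°), disengaged; cmd=(0,0,0) → follower holds at (-32.000, -40.000, 67.000°)
step 3: Δleader=(24.000, 2.000, 23.000°), engaged; cmd=(23.000, 6.000, 9.500°) → follower=(-9.000, -34.000, 76.500°)
step 4: Δleader=(-21.000, 6.000, -31.000°), engaged; cmd=(-22.000, 14.000, -17.500°) → follower=(-31.000, -20.000, 59.000°)

-11.000 -30.000 47.500
-32.000 -40.000 67.000
-32.000 -40.000 67.000
-9.000 -34.000 76.500
-31.000 -20.000 59.000


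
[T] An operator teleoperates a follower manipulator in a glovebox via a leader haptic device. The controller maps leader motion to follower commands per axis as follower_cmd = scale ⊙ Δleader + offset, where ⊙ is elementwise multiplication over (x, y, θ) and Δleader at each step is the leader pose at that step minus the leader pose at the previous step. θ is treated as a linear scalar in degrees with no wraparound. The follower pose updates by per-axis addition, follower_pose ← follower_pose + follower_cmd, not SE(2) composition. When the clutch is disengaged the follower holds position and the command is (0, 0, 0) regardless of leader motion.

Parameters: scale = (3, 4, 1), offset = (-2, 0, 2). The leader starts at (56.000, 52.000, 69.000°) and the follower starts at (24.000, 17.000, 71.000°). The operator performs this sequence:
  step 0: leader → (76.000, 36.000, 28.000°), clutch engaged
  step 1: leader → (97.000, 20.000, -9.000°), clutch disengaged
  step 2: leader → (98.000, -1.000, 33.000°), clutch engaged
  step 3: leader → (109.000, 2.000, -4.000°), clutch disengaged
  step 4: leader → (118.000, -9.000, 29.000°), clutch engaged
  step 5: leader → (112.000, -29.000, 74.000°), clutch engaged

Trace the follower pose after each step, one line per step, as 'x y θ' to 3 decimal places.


82.000 -47.000 32.000
82.000 -47.000 32.000
83.000 -131.000 76.000
83.000 -131.000 76.000
108.000 -175.000 111.000
88.000 -255.000 158.000

step 0: Δleader=(20.000, -16.000, -41.000°), engaged; cmd=(58.000, -64.000, -39.000°) → follower=(82.000, -47.000, 32.000°)
step 1: Δleader=(21.000, -16.000, -37.000°), disengaged; cmd=(0,0,0) → follower holds at (82.000, -47.000, 32.000°)
step 2: Δleader=(1.000, -21.000, 42.000°), engaged; cmd=(1.000, -84.000, 44.000°) → follower=(83.000, -131.000, 76.000°)
step 3: Δleader=(11.000, 3.000, -37.000°), disengaged; cmd=(0,0,0) → follower holds at (83.000, -131.000, 76.000°)
step 4: Δleader=(9.000, -11.000, 33.000°), engaged; cmd=(25.000, -44.000, 35.000°) → follower=(108.000, -175.000, 111.000°)
step 5: Δleader=(-6.000, -20.000, 45.000°), engaged; cmd=(-20.000, -80.000, 47.000°) → follower=(88.000, -255.000, 158.000°)


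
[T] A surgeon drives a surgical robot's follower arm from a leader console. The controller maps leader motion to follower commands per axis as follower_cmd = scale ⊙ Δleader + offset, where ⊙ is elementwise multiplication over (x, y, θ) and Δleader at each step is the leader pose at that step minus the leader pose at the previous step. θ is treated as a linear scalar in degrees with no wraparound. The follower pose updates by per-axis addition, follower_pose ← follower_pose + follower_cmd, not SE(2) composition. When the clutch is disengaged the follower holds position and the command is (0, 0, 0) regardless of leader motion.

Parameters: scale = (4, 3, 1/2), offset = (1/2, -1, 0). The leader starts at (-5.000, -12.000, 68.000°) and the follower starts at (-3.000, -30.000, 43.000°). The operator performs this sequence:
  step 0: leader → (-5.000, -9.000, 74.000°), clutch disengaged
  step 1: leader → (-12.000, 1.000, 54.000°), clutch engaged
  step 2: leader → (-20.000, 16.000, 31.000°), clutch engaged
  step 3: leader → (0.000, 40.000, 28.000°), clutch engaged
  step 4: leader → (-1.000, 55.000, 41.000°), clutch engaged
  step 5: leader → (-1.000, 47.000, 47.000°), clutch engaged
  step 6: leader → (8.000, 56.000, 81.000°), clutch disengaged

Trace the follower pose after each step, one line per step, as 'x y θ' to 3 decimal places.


-3.000 -30.000 43.000
-30.500 -1.000 33.000
-62.000 43.000 21.500
18.500 114.000 20.000
15.000 158.000 26.500
15.500 133.000 29.500
15.500 133.000 29.500

step 0: Δleader=(0.000, 3.000, 6.000°), disengaged; cmd=(0,0,0) → follower holds at (-3.000, -30.000, 43.000°)
step 1: Δleader=(-7.000, 10.000, -20.000°), engaged; cmd=(-27.500, 29.000, -10.000°) → follower=(-30.500, -1.000, 33.000°)
step 2: Δleader=(-8.000, 15.000, -23.000°), engaged; cmd=(-31.500, 44.000, -11.500°) → follower=(-62.000, 43.000, 21.500°)
step 3: Δleader=(20.000, 24.000, -3.000°), engaged; cmd=(80.500, 71.000, -1.500°) → follower=(18.500, 114.000, 20.000°)
step 4: Δleader=(-1.000, 15.000, 13.000°), engaged; cmd=(-3.500, 44.000, 6.500°) → follower=(15.000, 158.000, 26.500°)
step 5: Δleader=(0.000, -8.000, 6.000°), engaged; cmd=(0.500, -25.000, 3.000°) → follower=(15.500, 133.000, 29.500°)
step 6: Δleader=(9.000, 9.000, 34.000°), disengaged; cmd=(0,0,0) → follower holds at (15.500, 133.000, 29.500°)


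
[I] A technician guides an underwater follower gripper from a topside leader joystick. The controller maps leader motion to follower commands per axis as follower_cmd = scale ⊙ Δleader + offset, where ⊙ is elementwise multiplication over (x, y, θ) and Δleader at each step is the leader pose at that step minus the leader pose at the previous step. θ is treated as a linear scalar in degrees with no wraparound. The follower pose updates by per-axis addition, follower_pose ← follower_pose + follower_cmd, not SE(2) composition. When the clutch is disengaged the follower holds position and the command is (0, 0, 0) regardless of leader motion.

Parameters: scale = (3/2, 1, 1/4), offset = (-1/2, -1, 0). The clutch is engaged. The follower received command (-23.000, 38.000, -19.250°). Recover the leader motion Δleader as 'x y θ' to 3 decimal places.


axis x: (-23.000 − -1/2) / (3/2) = -15.000
axis y: (38.000 − -1) / (1) = 39.000
axis θ: (-19.250 − 0) / (1/4) = -77.000

-15.000 39.000 -77.000


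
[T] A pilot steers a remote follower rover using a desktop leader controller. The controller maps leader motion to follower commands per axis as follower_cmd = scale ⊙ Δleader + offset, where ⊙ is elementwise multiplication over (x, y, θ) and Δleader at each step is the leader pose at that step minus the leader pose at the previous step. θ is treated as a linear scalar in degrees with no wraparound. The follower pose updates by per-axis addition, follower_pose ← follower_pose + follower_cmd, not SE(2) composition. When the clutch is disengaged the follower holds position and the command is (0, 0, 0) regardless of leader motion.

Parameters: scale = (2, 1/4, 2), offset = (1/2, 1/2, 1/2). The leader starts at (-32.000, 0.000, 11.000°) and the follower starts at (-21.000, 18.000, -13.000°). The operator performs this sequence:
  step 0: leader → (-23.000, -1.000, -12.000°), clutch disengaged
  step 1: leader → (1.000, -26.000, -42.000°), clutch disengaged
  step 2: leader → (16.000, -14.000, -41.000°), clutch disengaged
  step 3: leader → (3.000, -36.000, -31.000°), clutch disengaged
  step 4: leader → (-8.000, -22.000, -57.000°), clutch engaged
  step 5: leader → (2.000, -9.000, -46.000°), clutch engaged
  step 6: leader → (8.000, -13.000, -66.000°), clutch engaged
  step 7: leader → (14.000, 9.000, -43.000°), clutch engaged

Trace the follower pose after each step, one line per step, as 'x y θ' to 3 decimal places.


-21.000 18.000 -13.000
-21.000 18.000 -13.000
-21.000 18.000 -13.000
-21.000 18.000 -13.000
-42.500 22.000 -64.500
-22.000 25.750 -42.000
-9.500 25.250 -81.500
3.000 31.250 -35.000

step 0: Δleader=(9.000, -1.000, -23.000°), disengaged; cmd=(0,0,0) → follower holds at (-21.000, 18.000, -13.000°)
step 1: Δleader=(24.000, -25.000, -30.000°), disengaged; cmd=(0,0,0) → follower holds at (-21.000, 18.000, -13.000°)
step 2: Δleader=(15.000, 12.000, 1.000°), disengaged; cmd=(0,0,0) → follower holds at (-21.000, 18.000, -13.000°)
step 3: Δleader=(-13.000, -22.000, 10.000°), disengaged; cmd=(0,0,0) → follower holds at (-21.000, 18.000, -13.000°)
step 4: Δleader=(-11.000, 14.000, -26.000°), engaged; cmd=(-21.500, 4.000, -51.500°) → follower=(-42.500, 22.000, -64.500°)
step 5: Δleader=(10.000, 13.000, 11.000°), engaged; cmd=(20.500, 3.750, 22.500°) → follower=(-22.000, 25.750, -42.000°)
step 6: Δleader=(6.000, -4.000, -20.000°), engaged; cmd=(12.500, -0.500, -39.500°) → follower=(-9.500, 25.250, -81.500°)
step 7: Δleader=(6.000, 22.000, 23.000°), engaged; cmd=(12.500, 6.000, 46.500°) → follower=(3.000, 31.250, -35.000°)


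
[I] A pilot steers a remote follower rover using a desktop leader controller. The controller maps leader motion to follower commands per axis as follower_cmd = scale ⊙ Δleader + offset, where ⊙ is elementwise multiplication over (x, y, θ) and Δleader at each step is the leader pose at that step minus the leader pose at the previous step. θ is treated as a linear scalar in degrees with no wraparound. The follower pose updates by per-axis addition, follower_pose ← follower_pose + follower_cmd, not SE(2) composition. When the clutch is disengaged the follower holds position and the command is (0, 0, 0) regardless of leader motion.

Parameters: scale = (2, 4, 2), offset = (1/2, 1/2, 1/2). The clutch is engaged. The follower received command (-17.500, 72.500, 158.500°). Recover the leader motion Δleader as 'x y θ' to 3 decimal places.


-9.000 18.000 79.000

axis x: (-17.500 − 1/2) / (2) = -9.000
axis y: (72.500 − 1/2) / (4) = 18.000
axis θ: (158.500 − 1/2) / (2) = 79.000


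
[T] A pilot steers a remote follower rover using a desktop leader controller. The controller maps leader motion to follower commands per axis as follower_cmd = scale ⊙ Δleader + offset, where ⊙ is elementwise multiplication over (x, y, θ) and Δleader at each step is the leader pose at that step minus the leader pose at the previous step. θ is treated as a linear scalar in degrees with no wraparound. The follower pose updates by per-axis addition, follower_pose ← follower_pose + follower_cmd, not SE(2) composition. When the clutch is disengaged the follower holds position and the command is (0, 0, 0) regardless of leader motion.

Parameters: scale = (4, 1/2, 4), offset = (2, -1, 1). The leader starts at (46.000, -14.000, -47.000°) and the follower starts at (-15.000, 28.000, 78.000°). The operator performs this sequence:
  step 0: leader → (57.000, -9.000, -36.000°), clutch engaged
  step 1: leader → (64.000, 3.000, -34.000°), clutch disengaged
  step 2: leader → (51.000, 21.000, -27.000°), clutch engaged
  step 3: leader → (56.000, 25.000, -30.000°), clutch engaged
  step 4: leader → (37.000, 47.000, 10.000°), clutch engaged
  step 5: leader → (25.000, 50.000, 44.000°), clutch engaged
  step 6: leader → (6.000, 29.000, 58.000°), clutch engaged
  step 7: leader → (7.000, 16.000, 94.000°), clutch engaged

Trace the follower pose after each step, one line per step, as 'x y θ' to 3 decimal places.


step 0: Δleader=(11.000, 5.000, 11.000°), engaged; cmd=(46.000, 1.500, 45.000°) → follower=(31.000, 29.500, 123.000°)
step 1: Δleader=(7.000, 12.000, 2.000°), disengaged; cmd=(0,0,0) → follower holds at (31.000, 29.500, 123.000°)
step 2: Δleader=(-13.000, 18.000, 7.000°), engaged; cmd=(-50.000, 8.000, 29.000°) → follower=(-19.000, 37.500, 152.000°)
step 3: Δleader=(5.000, 4.000, -3.000°), engaged; cmd=(22.000, 1.000, -11.000°) → follower=(3.000, 38.500, 141.000°)
step 4: Δleader=(-19.000, 22.000, 40.000°), engaged; cmd=(-74.000, 10.000, 161.000°) → follower=(-71.000, 48.500, 302.000°)
step 5: Δleader=(-12.000, 3.000, 34.000°), engaged; cmd=(-46.000, 0.500, 137.000°) → follower=(-117.000, 49.000, 439.000°)
step 6: Δleader=(-19.000, -21.000, 14.000°), engaged; cmd=(-74.000, -11.500, 57.000°) → follower=(-191.000, 37.500, 496.000°)
step 7: Δleader=(1.000, -13.000, 36.000°), engaged; cmd=(6.000, -7.500, 145.000°) → follower=(-185.000, 30.000, 641.000°)

31.000 29.500 123.000
31.000 29.500 123.000
-19.000 37.500 152.000
3.000 38.500 141.000
-71.000 48.500 302.000
-117.000 49.000 439.000
-191.000 37.500 496.000
-185.000 30.000 641.000


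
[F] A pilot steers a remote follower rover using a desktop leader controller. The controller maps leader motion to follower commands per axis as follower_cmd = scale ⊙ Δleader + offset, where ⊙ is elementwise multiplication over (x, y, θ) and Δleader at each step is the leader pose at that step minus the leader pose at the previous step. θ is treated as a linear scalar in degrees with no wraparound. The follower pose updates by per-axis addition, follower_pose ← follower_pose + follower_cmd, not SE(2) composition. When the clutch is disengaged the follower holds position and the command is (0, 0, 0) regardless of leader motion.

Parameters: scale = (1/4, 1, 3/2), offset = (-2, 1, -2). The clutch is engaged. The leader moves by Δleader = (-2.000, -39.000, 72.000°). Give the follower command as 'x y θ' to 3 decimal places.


axis x: 1/4·-2.000 + -2 = -2.500
axis y: 1·-39.000 + 1 = -38.000
axis θ: 3/2·72.000 + -2 = 106.000

-2.500 -38.000 106.000


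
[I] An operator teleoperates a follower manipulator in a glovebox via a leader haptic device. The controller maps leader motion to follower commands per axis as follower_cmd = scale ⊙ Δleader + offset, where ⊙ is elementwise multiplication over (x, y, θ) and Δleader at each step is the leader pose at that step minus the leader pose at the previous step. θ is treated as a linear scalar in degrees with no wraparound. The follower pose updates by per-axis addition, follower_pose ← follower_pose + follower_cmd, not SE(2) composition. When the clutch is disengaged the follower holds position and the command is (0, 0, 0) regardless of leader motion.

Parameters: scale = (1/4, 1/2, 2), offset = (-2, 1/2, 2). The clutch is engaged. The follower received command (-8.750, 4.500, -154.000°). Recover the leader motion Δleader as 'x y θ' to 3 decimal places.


axis x: (-8.750 − -2) / (1/4) = -27.000
axis y: (4.500 − 1/2) / (1/2) = 8.000
axis θ: (-154.000 − 2) / (2) = -78.000

-27.000 8.000 -78.000


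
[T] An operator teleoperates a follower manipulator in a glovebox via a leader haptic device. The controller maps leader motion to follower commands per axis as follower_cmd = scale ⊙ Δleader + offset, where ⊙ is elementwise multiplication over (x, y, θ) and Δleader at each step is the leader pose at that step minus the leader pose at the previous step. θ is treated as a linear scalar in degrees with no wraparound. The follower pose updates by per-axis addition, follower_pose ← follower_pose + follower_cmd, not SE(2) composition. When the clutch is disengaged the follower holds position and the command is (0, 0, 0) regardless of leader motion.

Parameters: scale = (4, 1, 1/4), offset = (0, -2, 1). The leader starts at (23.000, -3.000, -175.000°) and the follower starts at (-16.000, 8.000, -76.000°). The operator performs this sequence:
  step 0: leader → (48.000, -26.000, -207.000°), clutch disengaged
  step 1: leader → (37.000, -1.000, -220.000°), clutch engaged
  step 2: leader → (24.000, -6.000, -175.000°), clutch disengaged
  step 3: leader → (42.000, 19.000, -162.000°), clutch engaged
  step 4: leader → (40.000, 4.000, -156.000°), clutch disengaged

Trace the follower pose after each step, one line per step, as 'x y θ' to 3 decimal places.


step 0: Δleader=(25.000, -23.000, -32.000°), disengaged; cmd=(0,0,0) → follower holds at (-16.000, 8.000, -76.000°)
step 1: Δleader=(-11.000, 25.000, -13.000°), engaged; cmd=(-44.000, 23.000, -2.250°) → follower=(-60.000, 31.000, -78.250°)
step 2: Δleader=(-13.000, -5.000, 45.000°), disengaged; cmd=(0,0,0) → follower holds at (-60.000, 31.000, -78.250°)
step 3: Δleader=(18.000, 25.000, 13.000°), engaged; cmd=(72.000, 23.000, 4.250°) → follower=(12.000, 54.000, -74.000°)
step 4: Δleader=(-2.000, -15.000, 6.000°), disengaged; cmd=(0,0,0) → follower holds at (12.000, 54.000, -74.000°)

-16.000 8.000 -76.000
-60.000 31.000 -78.250
-60.000 31.000 -78.250
12.000 54.000 -74.000
12.000 54.000 -74.000


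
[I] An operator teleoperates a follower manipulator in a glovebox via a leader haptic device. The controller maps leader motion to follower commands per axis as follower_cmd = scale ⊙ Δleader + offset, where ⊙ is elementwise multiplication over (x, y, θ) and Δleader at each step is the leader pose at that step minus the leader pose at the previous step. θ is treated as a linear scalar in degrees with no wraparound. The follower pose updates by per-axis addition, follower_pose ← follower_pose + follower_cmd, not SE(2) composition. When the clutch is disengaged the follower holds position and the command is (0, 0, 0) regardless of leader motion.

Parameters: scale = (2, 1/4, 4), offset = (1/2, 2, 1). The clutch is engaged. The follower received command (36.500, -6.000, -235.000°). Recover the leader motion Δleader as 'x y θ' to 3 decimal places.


axis x: (36.500 − 1/2) / (2) = 18.000
axis y: (-6.000 − 2) / (1/4) = -32.000
axis θ: (-235.000 − 1) / (4) = -59.000

18.000 -32.000 -59.000


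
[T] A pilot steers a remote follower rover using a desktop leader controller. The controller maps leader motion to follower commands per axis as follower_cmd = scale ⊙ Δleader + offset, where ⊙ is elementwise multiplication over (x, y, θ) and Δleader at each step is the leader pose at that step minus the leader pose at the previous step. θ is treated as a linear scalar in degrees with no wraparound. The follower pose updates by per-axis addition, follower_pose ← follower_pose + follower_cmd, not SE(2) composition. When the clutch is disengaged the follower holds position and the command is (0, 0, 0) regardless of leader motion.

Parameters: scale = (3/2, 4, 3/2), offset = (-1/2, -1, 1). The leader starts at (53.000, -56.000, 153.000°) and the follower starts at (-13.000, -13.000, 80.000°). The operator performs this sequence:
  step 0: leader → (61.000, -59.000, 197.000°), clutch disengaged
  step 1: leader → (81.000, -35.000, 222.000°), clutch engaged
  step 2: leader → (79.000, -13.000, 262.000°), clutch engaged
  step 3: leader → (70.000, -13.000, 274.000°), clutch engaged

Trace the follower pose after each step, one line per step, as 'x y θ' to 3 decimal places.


-13.000 -13.000 80.000
16.500 82.000 118.500
13.000 169.000 179.500
-1.000 168.000 198.500

step 0: Δleader=(8.000, -3.000, 44.000°), disengaged; cmd=(0,0,0) → follower holds at (-13.000, -13.000, 80.000°)
step 1: Δleader=(20.000, 24.000, 25.000°), engaged; cmd=(29.500, 95.000, 38.500°) → follower=(16.500, 82.000, 118.500°)
step 2: Δleader=(-2.000, 22.000, 40.000°), engaged; cmd=(-3.500, 87.000, 61.000°) → follower=(13.000, 169.000, 179.500°)
step 3: Δleader=(-9.000, 0.000, 12.000°), engaged; cmd=(-14.000, -1.000, 19.000°) → follower=(-1.000, 168.000, 198.500°)


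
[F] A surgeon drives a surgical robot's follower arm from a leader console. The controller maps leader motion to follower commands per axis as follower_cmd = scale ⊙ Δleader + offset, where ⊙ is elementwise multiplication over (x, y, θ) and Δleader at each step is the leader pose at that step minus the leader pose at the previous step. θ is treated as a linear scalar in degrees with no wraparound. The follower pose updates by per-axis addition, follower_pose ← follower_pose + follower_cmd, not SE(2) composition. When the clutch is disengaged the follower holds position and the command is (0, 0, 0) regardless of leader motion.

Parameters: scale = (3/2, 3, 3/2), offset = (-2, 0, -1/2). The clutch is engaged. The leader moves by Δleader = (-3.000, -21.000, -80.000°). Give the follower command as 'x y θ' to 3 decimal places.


-6.500 -63.000 -120.500

axis x: 3/2·-3.000 + -2 = -6.500
axis y: 3·-21.000 + 0 = -63.000
axis θ: 3/2·-80.000 + -1/2 = -120.500


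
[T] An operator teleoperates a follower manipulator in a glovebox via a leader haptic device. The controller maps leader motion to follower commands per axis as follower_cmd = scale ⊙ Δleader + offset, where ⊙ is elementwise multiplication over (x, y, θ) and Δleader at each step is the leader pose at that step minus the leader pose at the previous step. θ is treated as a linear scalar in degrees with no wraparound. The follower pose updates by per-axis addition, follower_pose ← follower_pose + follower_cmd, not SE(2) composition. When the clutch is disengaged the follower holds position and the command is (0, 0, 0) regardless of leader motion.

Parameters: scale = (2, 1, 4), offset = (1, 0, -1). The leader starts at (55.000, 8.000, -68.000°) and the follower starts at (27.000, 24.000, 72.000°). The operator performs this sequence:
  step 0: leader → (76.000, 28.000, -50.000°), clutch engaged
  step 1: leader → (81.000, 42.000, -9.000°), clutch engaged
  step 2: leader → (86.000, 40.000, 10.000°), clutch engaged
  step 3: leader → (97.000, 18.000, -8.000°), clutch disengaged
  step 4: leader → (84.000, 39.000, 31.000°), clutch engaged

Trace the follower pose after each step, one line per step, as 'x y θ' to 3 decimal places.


step 0: Δleader=(21.000, 20.000, 18.000°), engaged; cmd=(43.000, 20.000, 71.000°) → follower=(70.000, 44.000, 143.000°)
step 1: Δleader=(5.000, 14.000, 41.000°), engaged; cmd=(11.000, 14.000, 163.000°) → follower=(81.000, 58.000, 306.000°)
step 2: Δleader=(5.000, -2.000, 19.000°), engaged; cmd=(11.000, -2.000, 75.000°) → follower=(92.000, 56.000, 381.000°)
step 3: Δleader=(11.000, -22.000, -18.000°), disengaged; cmd=(0,0,0) → follower holds at (92.000, 56.000, 381.000°)
step 4: Δleader=(-13.000, 21.000, 39.000°), engaged; cmd=(-25.000, 21.000, 155.000°) → follower=(67.000, 77.000, 536.000°)

70.000 44.000 143.000
81.000 58.000 306.000
92.000 56.000 381.000
92.000 56.000 381.000
67.000 77.000 536.000
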